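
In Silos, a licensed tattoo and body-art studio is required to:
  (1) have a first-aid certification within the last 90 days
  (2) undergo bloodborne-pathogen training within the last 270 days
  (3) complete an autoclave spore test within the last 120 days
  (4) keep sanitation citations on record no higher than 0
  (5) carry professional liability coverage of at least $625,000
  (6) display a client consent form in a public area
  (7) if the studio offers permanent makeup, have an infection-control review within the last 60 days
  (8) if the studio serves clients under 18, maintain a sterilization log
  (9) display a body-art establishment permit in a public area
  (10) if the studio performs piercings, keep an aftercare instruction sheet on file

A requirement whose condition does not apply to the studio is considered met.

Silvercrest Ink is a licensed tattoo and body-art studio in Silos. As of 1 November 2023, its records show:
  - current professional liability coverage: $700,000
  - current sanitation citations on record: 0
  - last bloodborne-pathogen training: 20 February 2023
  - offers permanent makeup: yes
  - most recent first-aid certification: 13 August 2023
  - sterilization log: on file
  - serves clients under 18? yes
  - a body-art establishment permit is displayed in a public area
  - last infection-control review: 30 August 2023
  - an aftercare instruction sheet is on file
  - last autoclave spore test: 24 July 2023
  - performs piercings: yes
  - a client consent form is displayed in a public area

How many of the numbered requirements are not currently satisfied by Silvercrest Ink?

1

1. first-aid certification 80 days ago vs limit 90 → met
2. bloodborne-pathogen training 254 days ago vs limit 270 → met
3. autoclave spore test 100 days ago vs limit 120 → met
4. sanitation citations on record 0 ≤ 0 → met
5. professional liability coverage $700,000 ≥ $625,000 → met
6. client consent form present → met
7. condition 'offers permanent makeup' holds; infection-control review 63 days ago vs limit 60 → not met
8. condition 'serves clients under 18' holds; sterilization log present → met
9. body-art establishment permit present → met
10. condition 'performs piercings' holds; aftercare instruction sheet present → met
Not met: 1 of 10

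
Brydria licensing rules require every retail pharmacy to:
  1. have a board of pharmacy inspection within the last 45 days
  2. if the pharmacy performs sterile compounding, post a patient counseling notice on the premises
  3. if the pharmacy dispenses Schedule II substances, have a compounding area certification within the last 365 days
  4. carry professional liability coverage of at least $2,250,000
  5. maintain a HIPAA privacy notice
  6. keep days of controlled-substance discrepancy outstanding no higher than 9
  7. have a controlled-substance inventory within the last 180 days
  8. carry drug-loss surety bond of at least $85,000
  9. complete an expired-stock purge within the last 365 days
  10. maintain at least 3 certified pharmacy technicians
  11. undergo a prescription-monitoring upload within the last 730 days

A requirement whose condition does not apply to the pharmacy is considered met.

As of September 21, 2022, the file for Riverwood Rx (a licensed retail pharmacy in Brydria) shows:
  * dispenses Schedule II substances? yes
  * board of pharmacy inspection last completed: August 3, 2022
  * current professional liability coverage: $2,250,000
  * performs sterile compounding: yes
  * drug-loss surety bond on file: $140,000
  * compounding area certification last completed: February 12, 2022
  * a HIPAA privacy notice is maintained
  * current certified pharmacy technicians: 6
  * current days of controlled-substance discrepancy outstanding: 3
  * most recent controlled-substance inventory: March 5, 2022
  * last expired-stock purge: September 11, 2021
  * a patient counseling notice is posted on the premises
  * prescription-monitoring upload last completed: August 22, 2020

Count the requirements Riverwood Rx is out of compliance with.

1. board of pharmacy inspection 49 days ago vs limit 45 → not met
2. condition 'performs sterile compounding' holds; patient counseling notice present → met
3. condition 'dispenses Schedule II substances' holds; compounding area certification 221 days ago vs limit 365 → met
4. professional liability coverage $2,250,000 ≥ $2,250,000 → met
5. HIPAA privacy notice present → met
6. days of controlled-substance discrepancy outstanding 3 ≤ 9 → met
7. controlled-substance inventory 200 days ago vs limit 180 → not met
8. drug-loss surety bond $140,000 ≥ $85,000 → met
9. expired-stock purge 375 days ago vs limit 365 → not met
10. certified pharmacy technicians 6 ≥ 3 → met
11. prescription-monitoring upload 760 days ago vs limit 730 → not met
Not met: 4 of 11

4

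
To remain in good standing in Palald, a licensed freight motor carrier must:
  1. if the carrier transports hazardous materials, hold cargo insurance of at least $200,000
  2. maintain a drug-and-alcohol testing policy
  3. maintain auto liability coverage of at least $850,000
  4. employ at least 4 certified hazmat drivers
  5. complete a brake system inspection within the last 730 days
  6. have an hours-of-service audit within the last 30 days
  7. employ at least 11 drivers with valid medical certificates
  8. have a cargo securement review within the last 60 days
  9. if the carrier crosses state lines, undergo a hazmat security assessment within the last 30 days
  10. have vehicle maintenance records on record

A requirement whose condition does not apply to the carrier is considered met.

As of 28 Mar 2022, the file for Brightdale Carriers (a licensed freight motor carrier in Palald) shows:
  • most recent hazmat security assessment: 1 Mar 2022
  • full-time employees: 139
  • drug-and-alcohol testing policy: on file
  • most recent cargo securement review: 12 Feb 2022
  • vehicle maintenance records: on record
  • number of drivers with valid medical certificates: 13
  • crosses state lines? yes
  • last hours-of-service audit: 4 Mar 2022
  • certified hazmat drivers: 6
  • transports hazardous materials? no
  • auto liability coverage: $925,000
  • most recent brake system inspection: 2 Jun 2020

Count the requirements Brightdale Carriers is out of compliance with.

1. condition 'transports hazardous materials' does not hold → requirement n/a → met
2. drug-and-alcohol testing policy present → met
3. auto liability coverage $925,000 ≥ $850,000 → met
4. certified hazmat drivers 6 ≥ 4 → met
5. brake system inspection 664 days ago vs limit 730 → met
6. hours-of-service audit 24 days ago vs limit 30 → met
7. drivers with valid medical certificates 13 ≥ 11 → met
8. cargo securement review 44 days ago vs limit 60 → met
9. condition 'crosses state lines' holds; hazmat security assessment 27 days ago vs limit 30 → met
10. vehicle maintenance records present → met
Not met: 0 of 10

0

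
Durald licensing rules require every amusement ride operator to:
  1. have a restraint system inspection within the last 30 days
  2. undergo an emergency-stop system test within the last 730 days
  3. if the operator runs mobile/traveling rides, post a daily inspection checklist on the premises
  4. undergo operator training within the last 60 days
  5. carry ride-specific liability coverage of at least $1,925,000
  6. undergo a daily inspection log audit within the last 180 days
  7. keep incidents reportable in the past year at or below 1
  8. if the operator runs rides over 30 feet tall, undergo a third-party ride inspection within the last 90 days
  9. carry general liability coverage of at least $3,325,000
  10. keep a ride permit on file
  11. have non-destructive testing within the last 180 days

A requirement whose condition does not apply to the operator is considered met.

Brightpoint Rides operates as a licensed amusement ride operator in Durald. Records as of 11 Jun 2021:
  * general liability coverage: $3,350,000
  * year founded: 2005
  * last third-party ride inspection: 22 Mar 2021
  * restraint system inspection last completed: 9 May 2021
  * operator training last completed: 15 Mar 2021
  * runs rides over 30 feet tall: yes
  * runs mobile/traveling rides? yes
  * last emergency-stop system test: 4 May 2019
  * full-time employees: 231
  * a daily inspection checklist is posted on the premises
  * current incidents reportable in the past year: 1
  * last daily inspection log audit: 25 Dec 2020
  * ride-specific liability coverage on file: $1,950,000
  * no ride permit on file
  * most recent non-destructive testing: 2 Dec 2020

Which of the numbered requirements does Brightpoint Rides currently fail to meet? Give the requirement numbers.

1, 2, 4, 10, 11

1. restraint system inspection 33 days ago vs limit 30 → not met
2. emergency-stop system test 769 days ago vs limit 730 → not met
3. condition 'runs mobile/traveling rides' holds; daily inspection checklist present → met
4. operator training 88 days ago vs limit 60 → not met
5. ride-specific liability coverage $1,950,000 ≥ $1,925,000 → met
6. daily inspection log audit 168 days ago vs limit 180 → met
7. incidents reportable in the past year 1 ≤ 1 → met
8. condition 'runs rides over 30 feet tall' holds; third-party ride inspection 81 days ago vs limit 90 → met
9. general liability coverage $3,350,000 ≥ $3,325,000 → met
10. ride permit absent → not met
11. non-destructive testing 191 days ago vs limit 180 → not met
Not met: 1, 2, 4, 10, 11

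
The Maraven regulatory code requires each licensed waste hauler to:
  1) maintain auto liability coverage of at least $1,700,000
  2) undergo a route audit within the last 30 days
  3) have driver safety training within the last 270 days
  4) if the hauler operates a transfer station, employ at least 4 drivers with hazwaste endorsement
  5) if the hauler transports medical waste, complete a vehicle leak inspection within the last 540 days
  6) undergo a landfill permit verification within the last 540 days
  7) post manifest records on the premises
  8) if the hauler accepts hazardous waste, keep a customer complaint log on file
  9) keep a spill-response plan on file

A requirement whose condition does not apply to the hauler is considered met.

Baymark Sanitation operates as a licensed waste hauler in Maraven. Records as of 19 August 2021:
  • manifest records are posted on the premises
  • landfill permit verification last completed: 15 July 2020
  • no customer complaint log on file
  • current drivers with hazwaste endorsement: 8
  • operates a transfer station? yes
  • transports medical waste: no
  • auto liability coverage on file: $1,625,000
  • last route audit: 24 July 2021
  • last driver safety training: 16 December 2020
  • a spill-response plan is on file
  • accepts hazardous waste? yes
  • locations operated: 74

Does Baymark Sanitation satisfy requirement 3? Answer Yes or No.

3. driver safety training 246 days ago vs limit 270 → met

Yes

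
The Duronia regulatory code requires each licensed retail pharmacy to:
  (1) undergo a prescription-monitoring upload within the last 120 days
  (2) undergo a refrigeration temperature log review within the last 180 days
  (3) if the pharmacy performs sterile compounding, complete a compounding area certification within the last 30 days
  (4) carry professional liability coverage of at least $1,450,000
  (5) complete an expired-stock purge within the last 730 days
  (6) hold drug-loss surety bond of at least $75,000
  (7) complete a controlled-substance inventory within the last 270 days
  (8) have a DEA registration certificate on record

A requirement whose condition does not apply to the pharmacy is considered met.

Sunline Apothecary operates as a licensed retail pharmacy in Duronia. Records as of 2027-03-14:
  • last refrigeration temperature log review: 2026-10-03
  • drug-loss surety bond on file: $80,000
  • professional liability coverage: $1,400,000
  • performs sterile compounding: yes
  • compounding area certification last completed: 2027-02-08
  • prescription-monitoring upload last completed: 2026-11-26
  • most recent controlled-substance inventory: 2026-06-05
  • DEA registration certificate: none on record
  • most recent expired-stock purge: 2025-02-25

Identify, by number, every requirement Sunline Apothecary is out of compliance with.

1. prescription-monitoring upload 108 days ago vs limit 120 → met
2. refrigeration temperature log review 162 days ago vs limit 180 → met
3. condition 'performs sterile compounding' holds; compounding area certification 34 days ago vs limit 30 → not met
4. professional liability coverage $1,400,000 < $1,450,000 → not met
5. expired-stock purge 747 days ago vs limit 730 → not met
6. drug-loss surety bond $80,000 ≥ $75,000 → met
7. controlled-substance inventory 282 days ago vs limit 270 → not met
8. DEA registration certificate absent → not met
Not met: 3, 4, 5, 7, 8

3, 4, 5, 7, 8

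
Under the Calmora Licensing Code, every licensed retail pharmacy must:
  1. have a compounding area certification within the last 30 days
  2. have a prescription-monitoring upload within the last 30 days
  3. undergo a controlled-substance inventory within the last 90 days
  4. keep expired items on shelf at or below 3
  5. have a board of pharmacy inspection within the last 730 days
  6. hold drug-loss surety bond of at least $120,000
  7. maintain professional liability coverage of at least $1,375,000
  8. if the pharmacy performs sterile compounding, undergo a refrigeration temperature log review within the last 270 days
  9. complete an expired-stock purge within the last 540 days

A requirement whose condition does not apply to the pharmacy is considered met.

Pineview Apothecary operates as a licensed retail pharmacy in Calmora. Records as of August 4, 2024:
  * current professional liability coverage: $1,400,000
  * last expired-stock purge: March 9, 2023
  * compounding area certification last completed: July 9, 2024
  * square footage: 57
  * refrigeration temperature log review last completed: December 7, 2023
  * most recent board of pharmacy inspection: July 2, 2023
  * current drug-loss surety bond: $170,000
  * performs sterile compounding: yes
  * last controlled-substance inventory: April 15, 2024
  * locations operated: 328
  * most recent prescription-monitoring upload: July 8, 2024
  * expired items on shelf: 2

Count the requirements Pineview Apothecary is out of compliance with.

1

1. compounding area certification 26 days ago vs limit 30 → met
2. prescription-monitoring upload 27 days ago vs limit 30 → met
3. controlled-substance inventory 111 days ago vs limit 90 → not met
4. expired items on shelf 2 ≤ 3 → met
5. board of pharmacy inspection 399 days ago vs limit 730 → met
6. drug-loss surety bond $170,000 ≥ $120,000 → met
7. professional liability coverage $1,400,000 ≥ $1,375,000 → met
8. condition 'performs sterile compounding' holds; refrigeration temperature log review 241 days ago vs limit 270 → met
9. expired-stock purge 514 days ago vs limit 540 → met
Not met: 1 of 9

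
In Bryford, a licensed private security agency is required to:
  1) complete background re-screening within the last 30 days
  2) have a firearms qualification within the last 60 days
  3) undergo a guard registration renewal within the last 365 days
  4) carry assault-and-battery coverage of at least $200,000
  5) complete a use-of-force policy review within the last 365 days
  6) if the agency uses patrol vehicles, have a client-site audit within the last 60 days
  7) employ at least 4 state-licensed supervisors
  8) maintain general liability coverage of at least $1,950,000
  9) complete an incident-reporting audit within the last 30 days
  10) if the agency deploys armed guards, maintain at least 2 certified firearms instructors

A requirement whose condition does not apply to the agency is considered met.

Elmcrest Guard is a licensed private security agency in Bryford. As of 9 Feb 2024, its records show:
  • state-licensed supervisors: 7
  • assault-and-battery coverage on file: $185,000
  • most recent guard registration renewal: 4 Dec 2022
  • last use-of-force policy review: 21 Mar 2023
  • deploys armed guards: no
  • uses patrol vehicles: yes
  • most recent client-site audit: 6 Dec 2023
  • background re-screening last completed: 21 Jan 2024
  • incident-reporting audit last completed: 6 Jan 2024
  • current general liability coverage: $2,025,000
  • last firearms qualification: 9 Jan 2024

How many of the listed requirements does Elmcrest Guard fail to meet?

1. background re-screening 19 days ago vs limit 30 → met
2. firearms qualification 31 days ago vs limit 60 → met
3. guard registration renewal 432 days ago vs limit 365 → not met
4. assault-and-battery coverage $185,000 < $200,000 → not met
5. use-of-force policy review 325 days ago vs limit 365 → met
6. condition 'uses patrol vehicles' holds; client-site audit 65 days ago vs limit 60 → not met
7. state-licensed supervisors 7 ≥ 4 → met
8. general liability coverage $2,025,000 ≥ $1,950,000 → met
9. incident-reporting audit 34 days ago vs limit 30 → not met
10. condition 'deploys armed guards' does not hold → requirement n/a → met
Not met: 4 of 10

4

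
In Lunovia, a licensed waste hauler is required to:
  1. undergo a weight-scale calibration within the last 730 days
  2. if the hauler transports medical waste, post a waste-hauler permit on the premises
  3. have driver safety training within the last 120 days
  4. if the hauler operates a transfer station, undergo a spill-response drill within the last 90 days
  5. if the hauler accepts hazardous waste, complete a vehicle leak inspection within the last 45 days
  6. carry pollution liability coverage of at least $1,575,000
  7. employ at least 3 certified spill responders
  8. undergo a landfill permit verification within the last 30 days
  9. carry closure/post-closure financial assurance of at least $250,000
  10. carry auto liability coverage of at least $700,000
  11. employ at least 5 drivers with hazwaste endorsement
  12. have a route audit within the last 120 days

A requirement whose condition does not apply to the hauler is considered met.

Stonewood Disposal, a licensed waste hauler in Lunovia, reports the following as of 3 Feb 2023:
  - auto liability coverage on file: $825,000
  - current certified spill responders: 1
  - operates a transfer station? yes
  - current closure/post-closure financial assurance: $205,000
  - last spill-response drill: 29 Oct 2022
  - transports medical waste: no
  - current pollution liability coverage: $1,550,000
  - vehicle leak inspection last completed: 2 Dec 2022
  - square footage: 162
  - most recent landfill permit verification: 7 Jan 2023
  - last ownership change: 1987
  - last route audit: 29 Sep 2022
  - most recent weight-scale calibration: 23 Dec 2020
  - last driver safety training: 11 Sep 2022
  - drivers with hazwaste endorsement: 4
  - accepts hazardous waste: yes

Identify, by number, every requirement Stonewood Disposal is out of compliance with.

1, 3, 4, 5, 6, 7, 9, 11, 12

1. weight-scale calibration 772 days ago vs limit 730 → not met
2. condition 'transports medical waste' does not hold → requirement n/a → met
3. driver safety training 145 days ago vs limit 120 → not met
4. condition 'operates a transfer station' holds; spill-response drill 97 days ago vs limit 90 → not met
5. condition 'accepts hazardous waste' holds; vehicle leak inspection 63 days ago vs limit 45 → not met
6. pollution liability coverage $1,550,000 < $1,575,000 → not met
7. certified spill responders 1 < 3 → not met
8. landfill permit verification 27 days ago vs limit 30 → met
9. closure/post-closure financial assurance $205,000 < $250,000 → not met
10. auto liability coverage $825,000 ≥ $700,000 → met
11. drivers with hazwaste endorsement 4 < 5 → not met
12. route audit 127 days ago vs limit 120 → not met
Not met: 1, 3, 4, 5, 6, 7, 9, 11, 12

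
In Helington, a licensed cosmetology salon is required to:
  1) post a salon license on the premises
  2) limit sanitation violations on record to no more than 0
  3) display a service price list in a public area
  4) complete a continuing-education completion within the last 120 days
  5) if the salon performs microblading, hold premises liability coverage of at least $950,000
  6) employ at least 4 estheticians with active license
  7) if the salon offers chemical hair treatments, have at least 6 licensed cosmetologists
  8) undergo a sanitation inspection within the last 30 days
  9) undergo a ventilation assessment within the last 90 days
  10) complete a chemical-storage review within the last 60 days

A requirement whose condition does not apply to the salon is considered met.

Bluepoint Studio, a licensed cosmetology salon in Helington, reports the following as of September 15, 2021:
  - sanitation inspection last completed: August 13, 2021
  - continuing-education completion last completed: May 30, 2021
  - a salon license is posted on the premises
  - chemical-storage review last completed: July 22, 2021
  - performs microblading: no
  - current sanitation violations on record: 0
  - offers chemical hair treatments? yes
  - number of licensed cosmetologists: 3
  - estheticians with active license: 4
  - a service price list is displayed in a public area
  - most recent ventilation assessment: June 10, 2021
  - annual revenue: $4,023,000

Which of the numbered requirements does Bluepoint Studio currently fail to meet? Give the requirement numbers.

1. salon license present → met
2. sanitation violations on record 0 ≤ 0 → met
3. service price list present → met
4. continuing-education completion 108 days ago vs limit 120 → met
5. condition 'performs microblading' does not hold → requirement n/a → met
6. estheticians with active license 4 ≥ 4 → met
7. condition 'offers chemical hair treatments' holds; licensed cosmetologists 3 < 6 → not met
8. sanitation inspection 33 days ago vs limit 30 → not met
9. ventilation assessment 97 days ago vs limit 90 → not met
10. chemical-storage review 55 days ago vs limit 60 → met
Not met: 7, 8, 9

7, 8, 9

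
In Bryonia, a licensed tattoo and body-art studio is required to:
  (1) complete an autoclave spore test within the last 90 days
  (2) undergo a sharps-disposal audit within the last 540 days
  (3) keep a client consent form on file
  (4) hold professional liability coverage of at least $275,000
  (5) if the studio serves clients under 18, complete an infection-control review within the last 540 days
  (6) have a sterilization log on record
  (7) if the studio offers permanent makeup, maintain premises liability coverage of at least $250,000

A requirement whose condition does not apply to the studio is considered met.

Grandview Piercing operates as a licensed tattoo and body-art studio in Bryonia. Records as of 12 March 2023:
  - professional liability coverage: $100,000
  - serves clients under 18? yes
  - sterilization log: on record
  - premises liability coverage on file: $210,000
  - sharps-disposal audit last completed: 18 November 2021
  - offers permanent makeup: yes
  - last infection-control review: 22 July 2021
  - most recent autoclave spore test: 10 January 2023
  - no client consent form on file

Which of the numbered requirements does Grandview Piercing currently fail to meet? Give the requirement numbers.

1. autoclave spore test 61 days ago vs limit 90 → met
2. sharps-disposal audit 479 days ago vs limit 540 → met
3. client consent form absent → not met
4. professional liability coverage $100,000 < $275,000 → not met
5. condition 'serves clients under 18' holds; infection-control review 598 days ago vs limit 540 → not met
6. sterilization log present → met
7. condition 'offers permanent makeup' holds; premises liability coverage $210,000 < $250,000 → not met
Not met: 3, 4, 5, 7

3, 4, 5, 7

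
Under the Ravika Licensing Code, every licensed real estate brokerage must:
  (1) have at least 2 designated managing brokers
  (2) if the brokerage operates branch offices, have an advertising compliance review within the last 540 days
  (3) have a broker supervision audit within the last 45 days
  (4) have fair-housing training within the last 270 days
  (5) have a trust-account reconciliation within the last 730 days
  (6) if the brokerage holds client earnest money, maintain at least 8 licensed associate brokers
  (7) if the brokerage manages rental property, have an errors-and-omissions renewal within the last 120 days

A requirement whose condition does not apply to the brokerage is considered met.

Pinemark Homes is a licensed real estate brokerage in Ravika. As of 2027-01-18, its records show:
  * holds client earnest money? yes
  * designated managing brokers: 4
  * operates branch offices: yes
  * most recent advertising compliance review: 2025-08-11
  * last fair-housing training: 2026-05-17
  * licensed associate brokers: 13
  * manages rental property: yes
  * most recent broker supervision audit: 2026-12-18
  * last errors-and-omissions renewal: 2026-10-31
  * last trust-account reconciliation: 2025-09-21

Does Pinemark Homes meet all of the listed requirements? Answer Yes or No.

Yes

1. designated managing brokers 4 ≥ 2 → met
2. condition 'operates branch offices' holds; advertising compliance review 525 days ago vs limit 540 → met
3. broker supervision audit 31 days ago vs limit 45 → met
4. fair-housing training 246 days ago vs limit 270 → met
5. trust-account reconciliation 484 days ago vs limit 730 → met
6. condition 'holds client earnest money' holds; licensed associate brokers 13 ≥ 8 → met
7. condition 'manages rental property' holds; errors-and-omissions renewal 79 days ago vs limit 120 → met
All met.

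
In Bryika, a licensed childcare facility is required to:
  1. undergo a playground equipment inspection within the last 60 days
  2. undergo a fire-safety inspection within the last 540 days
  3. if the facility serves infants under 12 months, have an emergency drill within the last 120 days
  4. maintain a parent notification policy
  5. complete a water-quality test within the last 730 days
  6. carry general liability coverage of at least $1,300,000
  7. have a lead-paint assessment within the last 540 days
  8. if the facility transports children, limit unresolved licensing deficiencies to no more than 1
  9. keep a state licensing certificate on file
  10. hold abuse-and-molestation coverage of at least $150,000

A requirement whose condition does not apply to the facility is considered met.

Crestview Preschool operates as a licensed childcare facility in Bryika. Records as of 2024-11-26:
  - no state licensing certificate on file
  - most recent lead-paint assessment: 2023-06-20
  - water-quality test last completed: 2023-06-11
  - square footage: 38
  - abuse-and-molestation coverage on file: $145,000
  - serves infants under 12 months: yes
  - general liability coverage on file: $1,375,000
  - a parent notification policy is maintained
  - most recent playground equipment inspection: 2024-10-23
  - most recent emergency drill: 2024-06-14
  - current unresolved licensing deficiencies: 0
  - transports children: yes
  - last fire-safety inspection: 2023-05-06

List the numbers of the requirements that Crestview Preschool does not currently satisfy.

2, 3, 9, 10

1. playground equipment inspection 34 days ago vs limit 60 → met
2. fire-safety inspection 570 days ago vs limit 540 → not met
3. condition 'serves infants under 12 months' holds; emergency drill 165 days ago vs limit 120 → not met
4. parent notification policy present → met
5. water-quality test 534 days ago vs limit 730 → met
6. general liability coverage $1,375,000 ≥ $1,300,000 → met
7. lead-paint assessment 525 days ago vs limit 540 → met
8. condition 'transports children' holds; unresolved licensing deficiencies 0 ≤ 1 → met
9. state licensing certificate absent → not met
10. abuse-and-molestation coverage $145,000 < $150,000 → not met
Not met: 2, 3, 9, 10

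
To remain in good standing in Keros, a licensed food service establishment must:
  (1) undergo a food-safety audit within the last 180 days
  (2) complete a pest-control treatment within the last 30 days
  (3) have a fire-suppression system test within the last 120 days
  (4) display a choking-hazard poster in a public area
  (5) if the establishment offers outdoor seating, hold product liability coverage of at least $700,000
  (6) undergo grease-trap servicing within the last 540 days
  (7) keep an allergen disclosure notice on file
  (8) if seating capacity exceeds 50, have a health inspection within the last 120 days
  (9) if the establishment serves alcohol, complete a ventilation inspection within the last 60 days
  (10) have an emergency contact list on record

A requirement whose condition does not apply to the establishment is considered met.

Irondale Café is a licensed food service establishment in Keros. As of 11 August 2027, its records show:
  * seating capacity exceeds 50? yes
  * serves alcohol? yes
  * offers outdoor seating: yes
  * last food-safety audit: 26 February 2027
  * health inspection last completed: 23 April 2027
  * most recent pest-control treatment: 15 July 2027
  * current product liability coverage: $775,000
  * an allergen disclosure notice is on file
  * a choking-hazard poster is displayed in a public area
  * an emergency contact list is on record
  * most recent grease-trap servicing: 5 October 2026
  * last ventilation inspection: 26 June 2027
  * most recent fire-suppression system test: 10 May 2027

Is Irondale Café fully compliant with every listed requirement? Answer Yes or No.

1. food-safety audit 166 days ago vs limit 180 → met
2. pest-control treatment 27 days ago vs limit 30 → met
3. fire-suppression system test 93 days ago vs limit 120 → met
4. choking-hazard poster present → met
5. condition 'offers outdoor seating' holds; product liability coverage $775,000 ≥ $700,000 → met
6. grease-trap servicing 310 days ago vs limit 540 → met
7. allergen disclosure notice present → met
8. condition 'seating capacity exceeds 50' holds; health inspection 110 days ago vs limit 120 → met
9. condition 'serves alcohol' holds; ventilation inspection 46 days ago vs limit 60 → met
10. emergency contact list present → met
All met.

Yes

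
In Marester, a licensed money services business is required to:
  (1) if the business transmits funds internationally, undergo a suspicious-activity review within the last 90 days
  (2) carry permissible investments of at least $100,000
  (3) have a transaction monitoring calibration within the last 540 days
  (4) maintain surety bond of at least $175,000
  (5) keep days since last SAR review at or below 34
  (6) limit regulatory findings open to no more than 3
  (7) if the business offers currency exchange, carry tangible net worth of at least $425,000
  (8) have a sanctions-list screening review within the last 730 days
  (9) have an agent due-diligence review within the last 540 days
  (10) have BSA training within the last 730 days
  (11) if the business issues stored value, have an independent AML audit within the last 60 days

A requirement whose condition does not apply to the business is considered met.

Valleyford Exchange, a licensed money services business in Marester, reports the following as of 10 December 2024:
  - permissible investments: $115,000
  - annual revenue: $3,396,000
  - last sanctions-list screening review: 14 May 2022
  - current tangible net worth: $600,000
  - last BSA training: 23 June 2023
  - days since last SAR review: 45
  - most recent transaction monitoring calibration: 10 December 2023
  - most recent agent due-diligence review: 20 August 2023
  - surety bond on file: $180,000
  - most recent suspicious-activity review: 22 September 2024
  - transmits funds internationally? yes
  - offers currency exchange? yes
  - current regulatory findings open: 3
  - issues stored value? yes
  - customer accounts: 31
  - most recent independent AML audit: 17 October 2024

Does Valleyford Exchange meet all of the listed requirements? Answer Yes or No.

1. condition 'transmits funds internationally' holds; suspicious-activity review 79 days ago vs limit 90 → met
2. permissible investments $115,000 ≥ $100,000 → met
3. transaction monitoring calibration 366 days ago vs limit 540 → met
4. surety bond $180,000 ≥ $175,000 → met
5. days since last SAR review 45 > 34 → not met
6. regulatory findings open 3 ≤ 3 → met
7. condition 'offers currency exchange' holds; tangible net worth $600,000 ≥ $425,000 → met
8. sanctions-list screening review 941 days ago vs limit 730 → not met
9. agent due-diligence review 478 days ago vs limit 540 → met
10. BSA training 536 days ago vs limit 730 → met
11. condition 'issues stored value' holds; independent AML audit 54 days ago vs limit 60 → met
Not met: 5, 8

No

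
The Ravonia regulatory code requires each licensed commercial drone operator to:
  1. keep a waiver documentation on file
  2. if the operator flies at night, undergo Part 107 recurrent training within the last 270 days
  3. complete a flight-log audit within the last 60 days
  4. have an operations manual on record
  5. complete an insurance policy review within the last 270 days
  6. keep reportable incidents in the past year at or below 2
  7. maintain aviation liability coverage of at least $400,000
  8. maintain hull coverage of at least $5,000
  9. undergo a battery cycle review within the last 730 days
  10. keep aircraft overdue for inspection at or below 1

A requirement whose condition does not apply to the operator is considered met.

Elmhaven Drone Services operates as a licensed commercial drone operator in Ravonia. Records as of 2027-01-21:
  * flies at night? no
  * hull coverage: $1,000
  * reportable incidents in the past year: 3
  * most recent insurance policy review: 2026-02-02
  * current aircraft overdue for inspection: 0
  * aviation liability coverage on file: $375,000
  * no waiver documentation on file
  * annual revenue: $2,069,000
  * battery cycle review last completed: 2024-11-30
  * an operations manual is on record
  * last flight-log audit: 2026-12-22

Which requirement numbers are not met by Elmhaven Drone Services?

1. waiver documentation absent → not met
2. condition 'flies at night' does not hold → requirement n/a → met
3. flight-log audit 30 days ago vs limit 60 → met
4. operations manual present → met
5. insurance policy review 353 days ago vs limit 270 → not met
6. reportable incidents in the past year 3 > 2 → not met
7. aviation liability coverage $375,000 < $400,000 → not met
8. hull coverage $1,000 < $5,000 → not met
9. battery cycle review 782 days ago vs limit 730 → not met
10. aircraft overdue for inspection 0 ≤ 1 → met
Not met: 1, 5, 6, 7, 8, 9

1, 5, 6, 7, 8, 9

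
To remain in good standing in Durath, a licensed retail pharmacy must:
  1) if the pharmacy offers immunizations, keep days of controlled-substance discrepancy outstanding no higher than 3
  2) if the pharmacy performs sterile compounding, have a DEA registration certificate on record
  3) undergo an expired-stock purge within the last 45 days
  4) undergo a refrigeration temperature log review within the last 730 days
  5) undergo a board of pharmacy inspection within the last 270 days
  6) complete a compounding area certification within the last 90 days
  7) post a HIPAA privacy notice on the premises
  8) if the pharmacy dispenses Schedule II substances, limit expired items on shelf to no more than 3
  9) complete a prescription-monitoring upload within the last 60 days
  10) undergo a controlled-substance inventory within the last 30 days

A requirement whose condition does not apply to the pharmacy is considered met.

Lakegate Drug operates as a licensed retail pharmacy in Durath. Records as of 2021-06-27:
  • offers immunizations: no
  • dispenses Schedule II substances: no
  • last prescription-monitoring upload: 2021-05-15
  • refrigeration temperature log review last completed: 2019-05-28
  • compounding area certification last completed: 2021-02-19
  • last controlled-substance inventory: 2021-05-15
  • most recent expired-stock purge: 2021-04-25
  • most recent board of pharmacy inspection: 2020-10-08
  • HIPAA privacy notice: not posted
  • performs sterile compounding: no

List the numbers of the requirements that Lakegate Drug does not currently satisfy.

1. condition 'offers immunizations' does not hold → requirement n/a → met
2. condition 'performs sterile compounding' does not hold → requirement n/a → met
3. expired-stock purge 63 days ago vs limit 45 → not met
4. refrigeration temperature log review 761 days ago vs limit 730 → not met
5. board of pharmacy inspection 262 days ago vs limit 270 → met
6. compounding area certification 128 days ago vs limit 90 → not met
7. HIPAA privacy notice absent → not met
8. condition 'dispenses Schedule II substances' does not hold → requirement n/a → met
9. prescription-monitoring upload 43 days ago vs limit 60 → met
10. controlled-substance inventory 43 days ago vs limit 30 → not met
Not met: 3, 4, 6, 7, 10

3, 4, 6, 7, 10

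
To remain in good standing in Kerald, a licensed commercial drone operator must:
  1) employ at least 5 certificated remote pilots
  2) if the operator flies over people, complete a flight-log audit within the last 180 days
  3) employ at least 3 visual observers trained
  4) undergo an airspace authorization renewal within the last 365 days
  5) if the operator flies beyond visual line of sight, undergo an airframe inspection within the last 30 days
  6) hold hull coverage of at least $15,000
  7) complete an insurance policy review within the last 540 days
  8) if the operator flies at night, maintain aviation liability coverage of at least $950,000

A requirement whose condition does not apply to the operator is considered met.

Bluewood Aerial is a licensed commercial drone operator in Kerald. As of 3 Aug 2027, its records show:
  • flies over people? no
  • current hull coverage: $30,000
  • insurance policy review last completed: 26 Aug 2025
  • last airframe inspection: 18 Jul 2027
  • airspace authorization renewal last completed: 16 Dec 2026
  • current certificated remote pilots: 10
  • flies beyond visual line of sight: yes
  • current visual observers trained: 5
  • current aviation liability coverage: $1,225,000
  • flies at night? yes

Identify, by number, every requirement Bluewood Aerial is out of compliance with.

1. certificated remote pilots 10 ≥ 5 → met
2. condition 'flies over people' does not hold → requirement n/a → met
3. visual observers trained 5 ≥ 3 → met
4. airspace authorization renewal 230 days ago vs limit 365 → met
5. condition 'flies beyond visual line of sight' holds; airframe inspection 16 days ago vs limit 30 → met
6. hull coverage $30,000 ≥ $15,000 → met
7. insurance policy review 707 days ago vs limit 540 → not met
8. condition 'flies at night' holds; aviation liability coverage $1,225,000 ≥ $950,000 → met
Not met: 7

7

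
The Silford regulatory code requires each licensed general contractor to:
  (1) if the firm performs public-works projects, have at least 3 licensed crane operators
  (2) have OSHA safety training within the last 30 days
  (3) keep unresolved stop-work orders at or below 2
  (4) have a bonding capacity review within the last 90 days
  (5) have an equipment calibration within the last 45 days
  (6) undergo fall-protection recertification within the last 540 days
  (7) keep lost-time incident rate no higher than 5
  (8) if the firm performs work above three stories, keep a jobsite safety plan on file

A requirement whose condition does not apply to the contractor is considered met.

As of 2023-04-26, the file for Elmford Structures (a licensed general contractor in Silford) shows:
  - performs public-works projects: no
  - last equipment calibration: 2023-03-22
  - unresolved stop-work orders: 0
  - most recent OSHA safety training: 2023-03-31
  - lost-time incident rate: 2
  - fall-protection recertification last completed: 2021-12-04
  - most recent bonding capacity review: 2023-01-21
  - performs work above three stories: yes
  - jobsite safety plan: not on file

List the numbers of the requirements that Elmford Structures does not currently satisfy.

4, 8

1. condition 'performs public-works projects' does not hold → requirement n/a → met
2. OSHA safety training 26 days ago vs limit 30 → met
3. unresolved stop-work orders 0 ≤ 2 → met
4. bonding capacity review 95 days ago vs limit 90 → not met
5. equipment calibration 35 days ago vs limit 45 → met
6. fall-protection recertification 508 days ago vs limit 540 → met
7. lost-time incident rate 2 ≤ 5 → met
8. condition 'performs work above three stories' holds; jobsite safety plan absent → not met
Not met: 4, 8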